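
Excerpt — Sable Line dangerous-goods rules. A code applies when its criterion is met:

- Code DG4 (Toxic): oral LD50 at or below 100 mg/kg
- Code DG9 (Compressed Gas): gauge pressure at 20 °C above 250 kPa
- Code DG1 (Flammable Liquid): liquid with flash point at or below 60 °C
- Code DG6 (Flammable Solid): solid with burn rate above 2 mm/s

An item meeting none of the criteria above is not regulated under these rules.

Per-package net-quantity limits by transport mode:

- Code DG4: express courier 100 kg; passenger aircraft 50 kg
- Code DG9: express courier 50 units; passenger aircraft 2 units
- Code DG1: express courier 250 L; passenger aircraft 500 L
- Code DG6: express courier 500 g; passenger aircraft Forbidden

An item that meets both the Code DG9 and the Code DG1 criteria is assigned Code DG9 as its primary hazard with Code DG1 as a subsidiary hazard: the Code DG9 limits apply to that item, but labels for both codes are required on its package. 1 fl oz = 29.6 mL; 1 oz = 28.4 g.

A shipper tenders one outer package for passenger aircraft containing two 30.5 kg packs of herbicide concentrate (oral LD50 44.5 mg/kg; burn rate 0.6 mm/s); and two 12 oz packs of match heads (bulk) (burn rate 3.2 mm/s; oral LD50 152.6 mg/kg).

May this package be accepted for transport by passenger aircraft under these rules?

Herbicide concentrate: oral LD50 44.5 mg/kg ≤ 100 mg/kg → Code DG4 (Toxic).
The match heads (bulk) have burn rate 3.2 mm/s, which is > 2 mm/s, so they are Code DG6 (Flammable Solid).
Code DG4 quantity: two 30.5 kg packs = 61 kg.
That exceeds the Code DG4 passenger aircraft limit of 50 kg.
Code DG6 quantity: two 12 oz packs = 681.6 g.
By passenger aircraft, Code DG6 is Forbidden regardless of quantity.

No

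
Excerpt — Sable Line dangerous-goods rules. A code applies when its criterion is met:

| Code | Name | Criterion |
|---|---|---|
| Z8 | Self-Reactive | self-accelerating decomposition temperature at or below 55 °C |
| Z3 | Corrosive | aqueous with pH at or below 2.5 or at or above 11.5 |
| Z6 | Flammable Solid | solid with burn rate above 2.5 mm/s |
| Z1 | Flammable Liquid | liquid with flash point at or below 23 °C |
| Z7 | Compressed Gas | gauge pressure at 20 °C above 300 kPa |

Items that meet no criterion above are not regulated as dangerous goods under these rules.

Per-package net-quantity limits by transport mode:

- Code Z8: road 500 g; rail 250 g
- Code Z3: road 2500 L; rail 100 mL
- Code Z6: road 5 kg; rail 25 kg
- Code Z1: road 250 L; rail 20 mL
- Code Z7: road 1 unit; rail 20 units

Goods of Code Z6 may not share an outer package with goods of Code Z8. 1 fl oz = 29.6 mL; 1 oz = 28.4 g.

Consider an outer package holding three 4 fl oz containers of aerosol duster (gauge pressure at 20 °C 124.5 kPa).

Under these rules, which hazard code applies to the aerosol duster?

Not regulated

gauge pressure at 20 °C 124.5 kPa is not above 300 kPa, so Code Z7 does not apply.
No criterion is met, so the item is not regulated.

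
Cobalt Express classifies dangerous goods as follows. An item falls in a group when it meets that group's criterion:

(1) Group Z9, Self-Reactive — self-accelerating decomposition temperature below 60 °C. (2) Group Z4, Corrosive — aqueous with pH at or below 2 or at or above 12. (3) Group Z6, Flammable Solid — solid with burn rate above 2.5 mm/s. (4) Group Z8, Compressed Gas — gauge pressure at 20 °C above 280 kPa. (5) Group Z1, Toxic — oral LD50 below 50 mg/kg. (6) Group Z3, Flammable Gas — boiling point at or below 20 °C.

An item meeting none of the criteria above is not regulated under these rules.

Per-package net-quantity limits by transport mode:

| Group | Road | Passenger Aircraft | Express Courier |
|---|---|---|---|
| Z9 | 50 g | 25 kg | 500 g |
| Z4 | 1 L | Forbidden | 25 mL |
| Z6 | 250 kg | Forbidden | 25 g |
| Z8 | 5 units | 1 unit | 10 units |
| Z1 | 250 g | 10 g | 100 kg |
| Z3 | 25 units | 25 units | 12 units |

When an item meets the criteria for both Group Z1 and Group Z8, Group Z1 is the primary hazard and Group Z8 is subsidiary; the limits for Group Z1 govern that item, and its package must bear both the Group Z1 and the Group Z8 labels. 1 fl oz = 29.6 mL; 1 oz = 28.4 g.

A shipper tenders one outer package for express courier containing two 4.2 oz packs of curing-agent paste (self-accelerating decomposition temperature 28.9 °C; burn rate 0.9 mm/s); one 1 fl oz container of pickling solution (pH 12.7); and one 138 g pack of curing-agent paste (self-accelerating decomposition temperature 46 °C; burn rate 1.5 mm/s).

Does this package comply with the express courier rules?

Self-accelerating decomposition temperature 28.9 °C meets the Group Z9 criterion (Self-Reactive), so the curing-agent paste is Group Z9.
The pickling solution has pH 12.7, which is ≥ 12, so it is Group Z4 (Corrosive).
Curing-agent paste: self-accelerating decomposition temperature 46 °C < 60 °C → Group Z9 (Self-Reactive).
Total Group Z9: (two 4.2 oz packs = 238.56 g) + 138 g = 376.56 g.
376.56 g ≤ 500 g (express courier limit, Group Z9) — within limit.
Group Z4 quantity: one 1 fl oz container = 29.6 mL.
29.6 mL exceeds the express courier limit of 25 mL for Group Z4.

No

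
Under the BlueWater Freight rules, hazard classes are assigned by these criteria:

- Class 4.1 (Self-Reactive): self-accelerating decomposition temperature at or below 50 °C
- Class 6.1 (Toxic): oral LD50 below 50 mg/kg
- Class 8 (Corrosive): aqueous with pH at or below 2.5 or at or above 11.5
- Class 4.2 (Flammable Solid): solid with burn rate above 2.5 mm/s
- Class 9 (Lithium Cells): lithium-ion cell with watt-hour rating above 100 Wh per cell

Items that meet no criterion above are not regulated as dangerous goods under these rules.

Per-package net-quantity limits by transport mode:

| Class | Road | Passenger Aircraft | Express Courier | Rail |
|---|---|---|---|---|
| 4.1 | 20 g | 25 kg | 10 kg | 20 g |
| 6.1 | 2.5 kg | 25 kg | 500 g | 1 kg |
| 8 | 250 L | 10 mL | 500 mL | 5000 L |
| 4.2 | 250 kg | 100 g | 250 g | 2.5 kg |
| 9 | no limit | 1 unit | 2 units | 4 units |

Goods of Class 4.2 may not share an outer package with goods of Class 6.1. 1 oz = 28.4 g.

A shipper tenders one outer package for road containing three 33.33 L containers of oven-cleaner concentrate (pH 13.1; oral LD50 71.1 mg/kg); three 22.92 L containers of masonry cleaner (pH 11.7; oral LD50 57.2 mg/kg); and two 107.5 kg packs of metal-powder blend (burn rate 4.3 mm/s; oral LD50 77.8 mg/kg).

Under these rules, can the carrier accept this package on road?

pH 13.1 meets the Class 8 criterion (Corrosive), so the oven-cleaner concentrate is Class 8.
pH 11.7 meets the Class 8 criterion (Corrosive), so the masonry cleaner is Class 8.
Metal-powder blend: burn rate 4.3 mm/s > 2.5 mm/s → Class 4.2 (Flammable Solid).
Total Class 8: (three 33.33 L containers = 99.99 L) + (three 22.92 L containers = 68.76 L) = 168.75 L.
168.75 L is within the road limit of 250 L for Class 8.
Class 4.2 quantity: two 107.5 kg packs = 215 kg.
215 kg is within the road limit of 250 kg for Class 4.2.
The segregation rule (Class 4.2 with Class 6.1) does not apply to Class 8 with Class 4.2.
Every hazard class is within its road limit and no segregation rule is violated.

Yes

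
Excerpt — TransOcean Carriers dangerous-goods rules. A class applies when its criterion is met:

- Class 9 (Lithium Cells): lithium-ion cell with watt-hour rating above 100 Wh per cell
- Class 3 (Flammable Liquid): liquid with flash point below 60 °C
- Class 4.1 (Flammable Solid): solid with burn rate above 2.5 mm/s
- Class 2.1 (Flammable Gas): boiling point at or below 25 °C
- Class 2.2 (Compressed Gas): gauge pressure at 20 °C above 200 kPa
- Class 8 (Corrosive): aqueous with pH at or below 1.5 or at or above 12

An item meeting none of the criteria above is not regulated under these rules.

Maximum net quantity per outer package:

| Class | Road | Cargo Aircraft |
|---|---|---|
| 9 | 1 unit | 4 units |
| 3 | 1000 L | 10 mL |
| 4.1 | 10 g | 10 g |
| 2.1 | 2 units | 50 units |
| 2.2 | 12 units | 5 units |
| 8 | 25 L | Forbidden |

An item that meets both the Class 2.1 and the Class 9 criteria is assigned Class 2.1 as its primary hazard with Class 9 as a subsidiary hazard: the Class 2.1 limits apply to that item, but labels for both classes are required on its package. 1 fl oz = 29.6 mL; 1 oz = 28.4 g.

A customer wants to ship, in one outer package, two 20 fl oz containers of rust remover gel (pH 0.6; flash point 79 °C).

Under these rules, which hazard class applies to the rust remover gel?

Class 8

pH 0.6 meets the Class 8 criterion (Corrosive), so the rust remover gel is Class 8.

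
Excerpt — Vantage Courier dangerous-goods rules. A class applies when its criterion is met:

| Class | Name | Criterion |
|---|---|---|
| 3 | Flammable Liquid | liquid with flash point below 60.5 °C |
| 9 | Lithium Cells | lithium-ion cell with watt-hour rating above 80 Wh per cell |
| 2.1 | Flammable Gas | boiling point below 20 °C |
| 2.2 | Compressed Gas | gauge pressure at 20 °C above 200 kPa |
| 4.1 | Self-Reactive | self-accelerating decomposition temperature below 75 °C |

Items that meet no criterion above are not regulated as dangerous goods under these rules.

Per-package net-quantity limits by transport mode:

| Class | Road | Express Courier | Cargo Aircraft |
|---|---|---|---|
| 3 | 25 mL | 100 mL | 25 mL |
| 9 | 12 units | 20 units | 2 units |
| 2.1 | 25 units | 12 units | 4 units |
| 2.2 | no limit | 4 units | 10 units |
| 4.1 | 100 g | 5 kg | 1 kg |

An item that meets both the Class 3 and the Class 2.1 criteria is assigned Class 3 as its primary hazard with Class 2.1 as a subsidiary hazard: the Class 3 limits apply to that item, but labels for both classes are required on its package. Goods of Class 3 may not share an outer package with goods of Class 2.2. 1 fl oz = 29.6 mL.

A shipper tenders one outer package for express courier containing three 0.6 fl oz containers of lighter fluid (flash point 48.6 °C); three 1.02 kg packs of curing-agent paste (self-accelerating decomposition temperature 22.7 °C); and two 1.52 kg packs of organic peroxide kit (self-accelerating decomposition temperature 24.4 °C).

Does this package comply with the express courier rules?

No

Flash point 48.6 °C meets the Class 3 criterion (Flammable Liquid), so the lighter fluid is Class 3.
With self-accelerating decomposition temperature 22.7 °C (< 75 °C), the curing-agent paste falls in Class 4.1.
Organic peroxide kit: self-accelerating decomposition temperature 24.4 °C < 75 °C → Class 4.1 (Self-Reactive).
Class 4.1 net quantity: (three 1.02 kg packs = 3.06 kg) + (two 1.52 kg packs = 3.04 kg) = 6.1 kg.
6.1 kg exceeds the express courier limit of 5 kg for Class 4.1.
Class 3 quantity: three 0.6 fl oz containers = 53.28 mL.
53.28 mL ≤ 100 mL (express courier limit, Class 3) — within limit.
The segregation rule (Class 3 with Class 2.2) does not apply to Class 4.1 with Class 3.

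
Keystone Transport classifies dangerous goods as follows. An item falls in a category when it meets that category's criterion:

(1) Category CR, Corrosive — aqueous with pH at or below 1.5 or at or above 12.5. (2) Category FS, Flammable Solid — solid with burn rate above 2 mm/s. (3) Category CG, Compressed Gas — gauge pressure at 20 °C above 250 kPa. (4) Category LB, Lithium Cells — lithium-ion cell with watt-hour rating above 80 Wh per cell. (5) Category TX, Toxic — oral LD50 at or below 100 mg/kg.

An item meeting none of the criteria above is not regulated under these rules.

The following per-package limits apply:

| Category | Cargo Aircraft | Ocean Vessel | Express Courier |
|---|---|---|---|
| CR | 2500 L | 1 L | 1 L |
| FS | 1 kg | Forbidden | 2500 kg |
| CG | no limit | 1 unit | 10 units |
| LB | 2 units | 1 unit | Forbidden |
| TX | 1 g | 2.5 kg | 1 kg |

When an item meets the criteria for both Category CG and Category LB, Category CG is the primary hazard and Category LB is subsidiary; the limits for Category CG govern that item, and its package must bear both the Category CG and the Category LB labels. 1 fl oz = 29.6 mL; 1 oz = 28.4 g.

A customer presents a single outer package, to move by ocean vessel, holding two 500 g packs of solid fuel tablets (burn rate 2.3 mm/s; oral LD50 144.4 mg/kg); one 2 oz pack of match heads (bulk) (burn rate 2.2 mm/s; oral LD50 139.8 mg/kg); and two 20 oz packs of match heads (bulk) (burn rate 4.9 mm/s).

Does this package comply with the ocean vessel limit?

Burn rate 2.3 mm/s meets the Category FS criterion (Flammable Solid), so the solid fuel tablets are Category FS.
With burn rate 2.2 mm/s (> 2 mm/s), the match heads (bulk) fall in Category FS.
With burn rate 4.9 mm/s (> 2 mm/s), the match heads (bulk) fall in Category FS.
Total Category FS: (two 500 g packs = 1 kg) + (one 2 oz pack = 56.8 g) + (two 20 oz packs = 1.136 kg) = 2192.8 g.
Category FS is Forbidden by ocean vessel.

No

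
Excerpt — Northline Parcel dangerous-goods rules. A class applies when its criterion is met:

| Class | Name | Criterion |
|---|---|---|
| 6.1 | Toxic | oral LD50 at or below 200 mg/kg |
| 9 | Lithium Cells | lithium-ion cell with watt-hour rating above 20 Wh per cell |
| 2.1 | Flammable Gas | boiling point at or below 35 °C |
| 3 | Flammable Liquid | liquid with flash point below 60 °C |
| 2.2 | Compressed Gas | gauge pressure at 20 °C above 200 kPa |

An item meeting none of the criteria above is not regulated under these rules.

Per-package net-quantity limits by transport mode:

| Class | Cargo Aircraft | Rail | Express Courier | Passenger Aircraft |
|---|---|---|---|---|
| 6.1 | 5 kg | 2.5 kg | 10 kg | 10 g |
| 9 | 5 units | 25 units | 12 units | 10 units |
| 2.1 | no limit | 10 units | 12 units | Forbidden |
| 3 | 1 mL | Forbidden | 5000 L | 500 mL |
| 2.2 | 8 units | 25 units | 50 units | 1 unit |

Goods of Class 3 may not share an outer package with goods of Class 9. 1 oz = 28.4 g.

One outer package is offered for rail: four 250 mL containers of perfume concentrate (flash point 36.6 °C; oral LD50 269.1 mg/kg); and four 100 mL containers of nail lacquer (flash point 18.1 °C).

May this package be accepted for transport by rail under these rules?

No

The perfume concentrate has flash point 36.6 °C, which is < 60 °C, so it is Class 3 (Flammable Liquid).
Nail lacquer: flash point 18.1 °C < 60 °C → Class 3 (Flammable Liquid).
Class 3 net quantity: (four 250 mL containers = 1 L) + (four 100 mL containers = 400 mL) = 1.4 L.
By rail, Class 3 is Forbidden regardless of quantity.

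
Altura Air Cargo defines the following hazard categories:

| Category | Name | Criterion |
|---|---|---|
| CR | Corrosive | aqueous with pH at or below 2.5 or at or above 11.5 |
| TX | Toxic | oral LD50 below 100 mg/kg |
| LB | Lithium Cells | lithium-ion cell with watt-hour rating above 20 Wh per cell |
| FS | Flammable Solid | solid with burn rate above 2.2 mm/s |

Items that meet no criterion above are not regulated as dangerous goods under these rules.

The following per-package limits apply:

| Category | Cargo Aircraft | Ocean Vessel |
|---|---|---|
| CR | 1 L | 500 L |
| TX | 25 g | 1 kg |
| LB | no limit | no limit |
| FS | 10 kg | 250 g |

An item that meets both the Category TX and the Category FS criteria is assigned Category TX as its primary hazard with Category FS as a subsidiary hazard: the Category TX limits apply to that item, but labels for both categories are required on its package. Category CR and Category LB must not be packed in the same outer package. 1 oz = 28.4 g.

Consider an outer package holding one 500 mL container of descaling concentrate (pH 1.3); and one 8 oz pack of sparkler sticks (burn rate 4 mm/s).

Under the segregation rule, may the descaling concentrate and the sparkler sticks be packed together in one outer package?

With pH 1.3 (≤ 2.5), the descaling concentrate falls in Category CR.
Sparkler sticks: burn rate 4 mm/s > 2.2 mm/s → Category FS (Flammable Solid).
No segregation rule bars Category CR with Category FS.

Yes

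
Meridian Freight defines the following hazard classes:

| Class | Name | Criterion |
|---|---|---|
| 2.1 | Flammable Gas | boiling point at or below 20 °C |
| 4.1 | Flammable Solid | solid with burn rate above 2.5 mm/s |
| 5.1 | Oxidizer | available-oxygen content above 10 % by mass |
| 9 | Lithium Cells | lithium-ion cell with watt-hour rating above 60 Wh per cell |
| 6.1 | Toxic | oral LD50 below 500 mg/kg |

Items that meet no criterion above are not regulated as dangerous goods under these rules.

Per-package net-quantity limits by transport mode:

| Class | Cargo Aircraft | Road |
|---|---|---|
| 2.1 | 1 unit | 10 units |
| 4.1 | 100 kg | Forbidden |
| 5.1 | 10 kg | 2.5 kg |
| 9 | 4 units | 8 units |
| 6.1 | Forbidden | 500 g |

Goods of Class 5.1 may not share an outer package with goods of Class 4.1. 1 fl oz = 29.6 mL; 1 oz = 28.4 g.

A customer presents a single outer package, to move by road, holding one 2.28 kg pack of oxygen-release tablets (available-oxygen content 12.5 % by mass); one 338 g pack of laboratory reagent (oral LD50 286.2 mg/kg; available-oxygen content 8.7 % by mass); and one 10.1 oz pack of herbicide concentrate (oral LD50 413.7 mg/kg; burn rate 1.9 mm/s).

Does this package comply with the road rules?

Oxygen-release tablets: available-oxygen content 12.5 % by mass > 10 % by mass → Class 5.1 (Oxidizer).
With oral LD50 286.2 mg/kg (< 500 mg/kg), the laboratory reagent falls in Class 6.1.
Oral LD50 413.7 mg/kg meets the Class 6.1 criterion (Toxic), so the herbicide concentrate is Class 6.1.
Total Class 6.1: 338 g + (one 10.1 oz pack = 286.84 g) = 624.84 g.
That exceeds the Class 6.1 road limit of 500 g.
Class 5.1 quantity: 2.28 kg.
That is within the Class 5.1 road limit of 2.5 kg.
The segregation rule (Class 5.1 with Class 4.1) does not apply to Class 6.1 with Class 5.1.

No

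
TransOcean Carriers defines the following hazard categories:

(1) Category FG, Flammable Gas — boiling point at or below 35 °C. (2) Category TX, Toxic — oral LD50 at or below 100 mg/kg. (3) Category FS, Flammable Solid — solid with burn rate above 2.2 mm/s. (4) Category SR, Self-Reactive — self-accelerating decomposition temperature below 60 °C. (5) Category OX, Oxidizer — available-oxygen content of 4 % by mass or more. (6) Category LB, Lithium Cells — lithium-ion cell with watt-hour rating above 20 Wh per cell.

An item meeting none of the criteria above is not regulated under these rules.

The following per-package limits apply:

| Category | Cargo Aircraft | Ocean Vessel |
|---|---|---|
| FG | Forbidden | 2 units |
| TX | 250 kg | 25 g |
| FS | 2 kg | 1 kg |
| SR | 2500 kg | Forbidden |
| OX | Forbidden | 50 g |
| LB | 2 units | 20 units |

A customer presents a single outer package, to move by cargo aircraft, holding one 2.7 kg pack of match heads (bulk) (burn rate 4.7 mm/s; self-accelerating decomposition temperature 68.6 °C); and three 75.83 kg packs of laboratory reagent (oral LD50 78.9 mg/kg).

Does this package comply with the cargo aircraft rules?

Burn rate 4.7 mm/s meets the Category FS criterion (Flammable Solid), so the match heads (bulk) are Category FS.
Oral LD50 78.9 mg/kg meets the Category TX criterion (Toxic), so the laboratory reagent is Category TX.
Category TX quantity: three 75.83 kg packs = 227.49 kg.
227.49 kg is within the cargo aircraft limit of 250 kg for Category TX.
Category FS quantity: 2.7 kg.
2.7 kg > 2 kg (cargo aircraft limit, Category FS) — over the limit.

No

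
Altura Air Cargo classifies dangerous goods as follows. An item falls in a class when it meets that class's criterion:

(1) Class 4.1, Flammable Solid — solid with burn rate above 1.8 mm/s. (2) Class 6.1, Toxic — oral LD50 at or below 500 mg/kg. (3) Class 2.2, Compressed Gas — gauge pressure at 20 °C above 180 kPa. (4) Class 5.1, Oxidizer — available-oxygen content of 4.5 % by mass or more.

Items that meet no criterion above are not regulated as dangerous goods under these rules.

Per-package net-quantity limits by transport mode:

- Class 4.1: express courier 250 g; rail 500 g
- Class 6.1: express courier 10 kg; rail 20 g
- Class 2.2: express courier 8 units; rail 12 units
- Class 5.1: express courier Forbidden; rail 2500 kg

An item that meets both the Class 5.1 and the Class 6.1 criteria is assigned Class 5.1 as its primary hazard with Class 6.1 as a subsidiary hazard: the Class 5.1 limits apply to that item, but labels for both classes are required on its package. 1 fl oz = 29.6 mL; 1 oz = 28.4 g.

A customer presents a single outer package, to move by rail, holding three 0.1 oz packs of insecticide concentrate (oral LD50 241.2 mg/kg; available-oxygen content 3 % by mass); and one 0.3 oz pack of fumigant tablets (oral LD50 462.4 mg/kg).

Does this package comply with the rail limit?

Insecticide concentrate: oral LD50 241.2 mg/kg ≤ 500 mg/kg → Class 6.1 (Toxic).
Fumigant tablets: oral LD50 462.4 mg/kg ≤ 500 mg/kg → Class 6.1 (Toxic).
Class 6.1 net quantity: (three 0.1 oz packs = 8.52 g) + (one 0.3 oz pack = 8.52 g) = 17.04 g.
17.04 g is within the rail limit of 20 g for Class 6.1.

Yes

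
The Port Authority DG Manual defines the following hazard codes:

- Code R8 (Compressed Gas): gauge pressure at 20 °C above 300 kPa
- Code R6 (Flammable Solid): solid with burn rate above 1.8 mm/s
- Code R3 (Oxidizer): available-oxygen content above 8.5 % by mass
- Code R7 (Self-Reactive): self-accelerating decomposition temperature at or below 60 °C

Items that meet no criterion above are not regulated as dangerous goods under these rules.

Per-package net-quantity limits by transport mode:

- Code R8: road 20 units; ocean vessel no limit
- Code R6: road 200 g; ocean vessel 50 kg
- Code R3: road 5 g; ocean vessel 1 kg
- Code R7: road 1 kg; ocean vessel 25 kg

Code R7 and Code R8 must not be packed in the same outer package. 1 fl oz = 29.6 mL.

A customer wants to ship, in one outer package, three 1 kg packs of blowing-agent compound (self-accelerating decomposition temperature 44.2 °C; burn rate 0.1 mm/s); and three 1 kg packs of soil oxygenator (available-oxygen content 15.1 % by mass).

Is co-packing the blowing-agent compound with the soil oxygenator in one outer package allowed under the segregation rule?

The blowing-agent compound has self-accelerating decomposition temperature 44.2 °C, which is ≤ 60 °C, so it is Code R7 (Self-Reactive).
Available-oxygen content 15.1 % by mass meets the Code R3 criterion (Oxidizer), so the soil oxygenator is Code R3.
No segregation rule bars Code R7 with Code R3.

Yes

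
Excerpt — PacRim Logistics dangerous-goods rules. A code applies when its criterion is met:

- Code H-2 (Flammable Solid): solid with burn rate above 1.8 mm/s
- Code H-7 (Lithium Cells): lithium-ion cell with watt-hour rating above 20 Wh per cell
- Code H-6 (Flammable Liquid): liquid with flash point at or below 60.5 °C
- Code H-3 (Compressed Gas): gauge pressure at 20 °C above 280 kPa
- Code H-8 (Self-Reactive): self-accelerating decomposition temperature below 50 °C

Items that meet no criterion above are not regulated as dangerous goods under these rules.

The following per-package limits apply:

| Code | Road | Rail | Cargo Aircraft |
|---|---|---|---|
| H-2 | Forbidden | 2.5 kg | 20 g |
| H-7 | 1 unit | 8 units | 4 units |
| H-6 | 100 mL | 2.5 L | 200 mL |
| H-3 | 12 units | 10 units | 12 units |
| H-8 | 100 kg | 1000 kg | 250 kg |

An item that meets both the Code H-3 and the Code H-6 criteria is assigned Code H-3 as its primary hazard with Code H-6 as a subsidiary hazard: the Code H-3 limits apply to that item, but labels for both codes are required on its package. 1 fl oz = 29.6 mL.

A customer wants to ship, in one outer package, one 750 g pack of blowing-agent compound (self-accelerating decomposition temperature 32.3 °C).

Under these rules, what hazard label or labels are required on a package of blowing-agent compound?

Code H-8

The blowing-agent compound has self-accelerating decomposition temperature 32.3 °C, which is < 50 °C, so it is Code H-8 (Self-Reactive).
Only the Code H-8 label is required.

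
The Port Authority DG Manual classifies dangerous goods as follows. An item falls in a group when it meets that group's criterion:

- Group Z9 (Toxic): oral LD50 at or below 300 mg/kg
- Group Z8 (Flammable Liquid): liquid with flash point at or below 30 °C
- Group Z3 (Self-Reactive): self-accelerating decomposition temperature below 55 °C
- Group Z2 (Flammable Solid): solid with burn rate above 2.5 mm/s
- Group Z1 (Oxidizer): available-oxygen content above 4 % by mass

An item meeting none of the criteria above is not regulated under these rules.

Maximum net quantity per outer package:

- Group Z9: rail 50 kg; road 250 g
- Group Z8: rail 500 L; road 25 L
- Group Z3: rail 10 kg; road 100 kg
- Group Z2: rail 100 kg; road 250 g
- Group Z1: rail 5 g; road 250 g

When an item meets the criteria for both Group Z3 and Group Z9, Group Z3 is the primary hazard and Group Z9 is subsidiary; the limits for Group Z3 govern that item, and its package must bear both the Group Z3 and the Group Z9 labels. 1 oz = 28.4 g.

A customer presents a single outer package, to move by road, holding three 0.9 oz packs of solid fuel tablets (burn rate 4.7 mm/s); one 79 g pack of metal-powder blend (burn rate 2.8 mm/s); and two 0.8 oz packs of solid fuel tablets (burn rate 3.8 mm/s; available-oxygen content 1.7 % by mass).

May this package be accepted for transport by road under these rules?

The solid fuel tablets have burn rate 4.7 mm/s, which is > 2.5 mm/s, so they are Group Z2 (Flammable Solid).
With burn rate 2.8 mm/s (> 2.5 mm/s), the metal-powder blend falls in Group Z2.
The solid fuel tablets have burn rate 3.8 mm/s, which is > 2.5 mm/s, so they are Group Z2 (Flammable Solid).
Group Z2 net quantity: (three 0.9 oz packs = 76.68 g) + 79 g + (two 0.8 oz packs = 45.44 g) = 201.12 g.
201.12 g is within the road limit of 250 g for Group Z2.

Yes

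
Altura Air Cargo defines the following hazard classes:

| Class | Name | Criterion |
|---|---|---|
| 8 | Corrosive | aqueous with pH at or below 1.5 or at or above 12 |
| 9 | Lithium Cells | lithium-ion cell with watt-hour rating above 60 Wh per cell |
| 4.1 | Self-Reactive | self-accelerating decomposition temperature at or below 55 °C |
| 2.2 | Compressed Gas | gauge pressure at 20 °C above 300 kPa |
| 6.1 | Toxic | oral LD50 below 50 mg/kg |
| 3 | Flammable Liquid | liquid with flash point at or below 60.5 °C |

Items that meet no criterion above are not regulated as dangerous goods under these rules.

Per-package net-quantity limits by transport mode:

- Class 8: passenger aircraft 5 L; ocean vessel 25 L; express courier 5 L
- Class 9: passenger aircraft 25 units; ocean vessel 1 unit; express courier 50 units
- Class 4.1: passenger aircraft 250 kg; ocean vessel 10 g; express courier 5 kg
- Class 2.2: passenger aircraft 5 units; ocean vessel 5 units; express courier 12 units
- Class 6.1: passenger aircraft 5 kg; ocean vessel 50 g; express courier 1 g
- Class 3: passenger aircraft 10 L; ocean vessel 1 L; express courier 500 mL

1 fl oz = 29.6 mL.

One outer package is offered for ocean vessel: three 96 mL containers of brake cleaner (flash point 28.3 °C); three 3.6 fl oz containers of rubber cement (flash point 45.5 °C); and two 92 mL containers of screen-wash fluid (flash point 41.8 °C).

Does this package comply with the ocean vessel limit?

Flash point 28.3 °C meets the Class 3 criterion (Flammable Liquid), so the brake cleaner is Class 3.
Flash point 45.5 °C meets the Class 3 criterion (Flammable Liquid), so the rubber cement is Class 3.
With flash point 41.8 °C (≤ 60.5 °C), the screen-wash fluid falls in Class 3.
Class 3 net quantity: (three 96 mL containers = 288 mL) + (three 3.6 fl oz containers = 319.68 mL) + (two 92 mL containers = 184 mL) = 791.68 mL.
791.68 mL is within the ocean vessel limit of 1 L for Class 3.

Yes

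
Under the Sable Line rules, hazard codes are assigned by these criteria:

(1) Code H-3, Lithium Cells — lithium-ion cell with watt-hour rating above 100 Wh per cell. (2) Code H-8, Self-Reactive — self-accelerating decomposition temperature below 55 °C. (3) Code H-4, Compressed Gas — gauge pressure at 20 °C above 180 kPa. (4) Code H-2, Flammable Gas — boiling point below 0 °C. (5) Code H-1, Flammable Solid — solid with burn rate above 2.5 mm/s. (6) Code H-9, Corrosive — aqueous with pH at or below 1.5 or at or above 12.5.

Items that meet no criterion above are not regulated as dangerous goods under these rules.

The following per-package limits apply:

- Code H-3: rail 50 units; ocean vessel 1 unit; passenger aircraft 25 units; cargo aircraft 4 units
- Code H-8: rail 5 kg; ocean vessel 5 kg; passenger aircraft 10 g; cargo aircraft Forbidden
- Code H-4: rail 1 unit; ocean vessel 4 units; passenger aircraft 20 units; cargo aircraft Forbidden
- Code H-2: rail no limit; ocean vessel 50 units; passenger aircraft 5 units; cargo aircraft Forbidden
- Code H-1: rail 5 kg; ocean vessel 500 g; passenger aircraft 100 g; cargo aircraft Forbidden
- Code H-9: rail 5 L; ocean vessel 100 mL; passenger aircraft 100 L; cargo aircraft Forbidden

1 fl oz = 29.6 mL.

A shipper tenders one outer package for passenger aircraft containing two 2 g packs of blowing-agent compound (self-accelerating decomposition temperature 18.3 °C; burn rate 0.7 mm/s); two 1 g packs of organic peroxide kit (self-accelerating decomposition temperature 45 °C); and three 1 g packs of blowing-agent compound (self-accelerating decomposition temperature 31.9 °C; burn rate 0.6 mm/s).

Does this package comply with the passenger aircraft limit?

With self-accelerating decomposition temperature 18.3 °C (< 55 °C), the blowing-agent compound falls in Code H-8.
Organic peroxide kit: self-accelerating decomposition temperature 45 °C < 55 °C → Code H-8 (Self-Reactive).
With self-accelerating decomposition temperature 31.9 °C (< 55 °C), the blowing-agent compound falls in Code H-8.
Total Code H-8: (two 2 g packs = 4 g) + (two 1 g packs = 2 g) + (three 1 g packs = 3 g) = 9 g.
9 g is within the passenger aircraft limit of 10 g for Code H-8.

Yes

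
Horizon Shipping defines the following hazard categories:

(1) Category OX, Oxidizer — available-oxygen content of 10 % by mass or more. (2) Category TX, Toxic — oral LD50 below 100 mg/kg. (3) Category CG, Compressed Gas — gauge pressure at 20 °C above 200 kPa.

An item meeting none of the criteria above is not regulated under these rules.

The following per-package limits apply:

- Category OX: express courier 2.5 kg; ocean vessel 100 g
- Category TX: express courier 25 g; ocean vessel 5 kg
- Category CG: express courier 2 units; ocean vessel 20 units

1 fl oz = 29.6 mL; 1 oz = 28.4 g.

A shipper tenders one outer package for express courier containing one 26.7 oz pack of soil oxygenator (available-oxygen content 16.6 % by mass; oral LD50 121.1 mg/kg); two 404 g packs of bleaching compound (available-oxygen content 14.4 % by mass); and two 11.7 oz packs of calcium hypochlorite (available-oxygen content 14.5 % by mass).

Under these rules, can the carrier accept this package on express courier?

With available-oxygen content 16.6 % by mass (≥ 10 % by mass), the soil oxygenator falls in Category OX.
Bleaching compound: available-oxygen content 14.4 % by mass ≥ 10 % by mass → Category OX (Oxidizer).
With available-oxygen content 14.5 % by mass (≥ 10 % by mass), the calcium hypochlorite falls in Category OX.
Total Category OX: (one 26.7 oz pack = 758.28 g) + (two 404 g packs = 808 g) + (two 11.7 oz packs = 664.56 g) = 2230.84 g.
2230.84 g ≤ 2.5 kg (express courier limit, Category OX) — within limit.

Yes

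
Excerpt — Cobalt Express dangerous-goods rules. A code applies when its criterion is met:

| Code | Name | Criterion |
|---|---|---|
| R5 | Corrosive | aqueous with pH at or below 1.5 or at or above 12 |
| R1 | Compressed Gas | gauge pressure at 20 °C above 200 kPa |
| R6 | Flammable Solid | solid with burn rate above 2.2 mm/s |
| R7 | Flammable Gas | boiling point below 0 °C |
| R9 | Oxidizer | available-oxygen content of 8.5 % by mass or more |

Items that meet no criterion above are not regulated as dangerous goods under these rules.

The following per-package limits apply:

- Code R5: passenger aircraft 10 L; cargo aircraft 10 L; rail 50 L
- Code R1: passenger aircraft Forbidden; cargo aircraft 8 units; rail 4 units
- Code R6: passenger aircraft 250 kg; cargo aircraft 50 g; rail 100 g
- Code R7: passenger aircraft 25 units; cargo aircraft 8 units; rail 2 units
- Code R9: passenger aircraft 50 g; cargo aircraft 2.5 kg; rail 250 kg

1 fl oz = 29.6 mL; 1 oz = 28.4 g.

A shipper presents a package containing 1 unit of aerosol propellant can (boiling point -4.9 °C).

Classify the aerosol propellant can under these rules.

Boiling point -4.9 °C meets the Code R7 criterion (Flammable Gas), so the aerosol propellant can is Code R7.

Code R7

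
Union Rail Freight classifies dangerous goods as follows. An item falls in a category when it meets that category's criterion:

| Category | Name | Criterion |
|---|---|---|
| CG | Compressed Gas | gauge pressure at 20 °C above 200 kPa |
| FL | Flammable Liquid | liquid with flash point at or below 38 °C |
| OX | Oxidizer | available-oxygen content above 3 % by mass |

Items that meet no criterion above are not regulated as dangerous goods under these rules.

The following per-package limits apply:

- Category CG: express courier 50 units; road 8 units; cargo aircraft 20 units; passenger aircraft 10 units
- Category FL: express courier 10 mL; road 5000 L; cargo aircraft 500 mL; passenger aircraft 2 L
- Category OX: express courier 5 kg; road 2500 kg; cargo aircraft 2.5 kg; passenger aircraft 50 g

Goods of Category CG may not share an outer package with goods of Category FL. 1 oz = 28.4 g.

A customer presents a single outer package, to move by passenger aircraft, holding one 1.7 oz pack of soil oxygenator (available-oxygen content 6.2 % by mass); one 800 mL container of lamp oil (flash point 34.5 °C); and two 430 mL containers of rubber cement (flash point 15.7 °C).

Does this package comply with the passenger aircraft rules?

Yes

The soil oxygenator has available-oxygen content 6.2 % by mass, which is > 3 % by mass, so it is Category OX (Oxidizer).
The lamp oil has flash point 34.5 °C, which is ≤ 38 °C, so it is Category FL (Flammable Liquid).
The rubber cement has flash point 15.7 °C, which is ≤ 38 °C, so it is Category FL (Flammable Liquid).
Category OX quantity: one 1.7 oz pack = 48.28 g.
48.28 g ≤ 50 g (passenger aircraft limit, Category OX) — within limit.
Total Category FL: 800 mL + (two 430 mL containers = 860 mL) = 1.66 L.
1.66 L ≤ 2 L (passenger aircraft limit, Category FL) — within limit.
The segregation rule (Category CG with Category FL) does not apply to Category OX with Category FL.
Every hazard category is within its passenger aircraft limit and no segregation rule is violated.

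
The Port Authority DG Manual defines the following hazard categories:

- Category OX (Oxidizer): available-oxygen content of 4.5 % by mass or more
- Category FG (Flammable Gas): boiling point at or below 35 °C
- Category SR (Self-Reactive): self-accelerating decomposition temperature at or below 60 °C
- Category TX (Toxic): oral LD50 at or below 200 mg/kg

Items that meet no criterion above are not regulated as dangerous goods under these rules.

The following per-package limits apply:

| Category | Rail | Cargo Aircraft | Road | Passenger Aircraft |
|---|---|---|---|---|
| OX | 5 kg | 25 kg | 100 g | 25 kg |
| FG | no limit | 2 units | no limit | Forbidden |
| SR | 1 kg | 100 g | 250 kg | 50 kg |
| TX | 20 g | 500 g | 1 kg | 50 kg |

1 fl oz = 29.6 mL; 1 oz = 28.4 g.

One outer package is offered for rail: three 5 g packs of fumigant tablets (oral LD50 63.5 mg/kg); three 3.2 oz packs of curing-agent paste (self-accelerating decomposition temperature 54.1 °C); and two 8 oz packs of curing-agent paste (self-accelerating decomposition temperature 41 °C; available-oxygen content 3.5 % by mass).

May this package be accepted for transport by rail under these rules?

The fumigant tablets have oral LD50 63.5 mg/kg, which is ≤ 200 mg/kg, so they are Category TX (Toxic).
Curing-agent paste: self-accelerating decomposition temperature 54.1 °C ≤ 60 °C → Category SR (Self-Reactive).
The curing-agent paste has self-accelerating decomposition temperature 41 °C, which is ≤ 60 °C, so it is Category SR (Self-Reactive).
Category SR net quantity: (three 3.2 oz packs = 272.64 g) + (two 8 oz packs = 454.4 g) = 727.04 g.
727.04 g is within the rail limit of 1 kg for Category SR.
Category TX quantity: three 5 g packs = 15 g.
That is within the Category TX rail limit of 20 g.
Every hazard category is within its rail limit and no segregation rule is violated.

Yes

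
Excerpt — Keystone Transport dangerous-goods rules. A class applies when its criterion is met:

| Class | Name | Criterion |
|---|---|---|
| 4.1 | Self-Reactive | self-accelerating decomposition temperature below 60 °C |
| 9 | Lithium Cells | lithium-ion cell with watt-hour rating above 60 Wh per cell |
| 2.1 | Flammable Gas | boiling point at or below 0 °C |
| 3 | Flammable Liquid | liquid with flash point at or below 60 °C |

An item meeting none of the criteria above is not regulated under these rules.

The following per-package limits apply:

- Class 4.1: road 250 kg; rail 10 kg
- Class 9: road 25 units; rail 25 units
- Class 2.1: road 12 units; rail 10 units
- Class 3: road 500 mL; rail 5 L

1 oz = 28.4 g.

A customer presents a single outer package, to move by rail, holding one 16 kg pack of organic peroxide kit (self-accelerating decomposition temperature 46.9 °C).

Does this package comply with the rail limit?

No

Organic peroxide kit: self-accelerating decomposition temperature 46.9 °C < 60 °C → Class 4.1 (Self-Reactive).
Class 4.1 quantity: 16 kg.
16 kg > 10 kg (rail limit, Class 4.1) — over the limit.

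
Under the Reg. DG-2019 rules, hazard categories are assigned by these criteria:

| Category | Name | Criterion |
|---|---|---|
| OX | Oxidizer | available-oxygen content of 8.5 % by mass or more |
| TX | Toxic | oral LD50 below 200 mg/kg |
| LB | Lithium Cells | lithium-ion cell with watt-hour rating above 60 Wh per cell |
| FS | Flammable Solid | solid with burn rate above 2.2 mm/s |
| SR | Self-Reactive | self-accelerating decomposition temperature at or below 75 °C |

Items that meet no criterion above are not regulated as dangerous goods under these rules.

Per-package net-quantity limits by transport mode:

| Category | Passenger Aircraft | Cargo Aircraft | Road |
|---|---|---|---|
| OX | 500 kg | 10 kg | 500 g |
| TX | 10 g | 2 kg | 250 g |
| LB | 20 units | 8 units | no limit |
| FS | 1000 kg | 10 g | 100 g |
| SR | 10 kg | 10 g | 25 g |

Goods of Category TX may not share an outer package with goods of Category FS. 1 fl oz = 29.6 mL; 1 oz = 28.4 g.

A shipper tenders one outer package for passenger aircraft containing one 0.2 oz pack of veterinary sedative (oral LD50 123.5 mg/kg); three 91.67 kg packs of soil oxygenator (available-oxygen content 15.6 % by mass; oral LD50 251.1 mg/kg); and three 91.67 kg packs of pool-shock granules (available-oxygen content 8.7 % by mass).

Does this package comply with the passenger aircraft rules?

Veterinary sedative: oral LD50 123.5 mg/kg < 200 mg/kg → Category TX (Toxic).
With available-oxygen content 15.6 % by mass (≥ 8.5 % by mass), the soil oxygenator falls in Category OX.
The pool-shock granules have available-oxygen content 8.7 % by mass, which is ≥ 8.5 % by mass, so they are Category OX (Oxidizer).
Category OX net quantity: (three 91.67 kg packs = 275.01 kg) + (three 91.67 kg packs = 275.01 kg) = 550.02 kg.
550.02 kg exceeds the passenger aircraft limit of 500 kg for Category OX.
Category TX quantity: one 0.2 oz pack = 5.68 g.
That is within the Category TX passenger aircraft limit of 10 g.
The segregation rule (Category TX with Category FS) does not apply to Category OX with Category TX.

No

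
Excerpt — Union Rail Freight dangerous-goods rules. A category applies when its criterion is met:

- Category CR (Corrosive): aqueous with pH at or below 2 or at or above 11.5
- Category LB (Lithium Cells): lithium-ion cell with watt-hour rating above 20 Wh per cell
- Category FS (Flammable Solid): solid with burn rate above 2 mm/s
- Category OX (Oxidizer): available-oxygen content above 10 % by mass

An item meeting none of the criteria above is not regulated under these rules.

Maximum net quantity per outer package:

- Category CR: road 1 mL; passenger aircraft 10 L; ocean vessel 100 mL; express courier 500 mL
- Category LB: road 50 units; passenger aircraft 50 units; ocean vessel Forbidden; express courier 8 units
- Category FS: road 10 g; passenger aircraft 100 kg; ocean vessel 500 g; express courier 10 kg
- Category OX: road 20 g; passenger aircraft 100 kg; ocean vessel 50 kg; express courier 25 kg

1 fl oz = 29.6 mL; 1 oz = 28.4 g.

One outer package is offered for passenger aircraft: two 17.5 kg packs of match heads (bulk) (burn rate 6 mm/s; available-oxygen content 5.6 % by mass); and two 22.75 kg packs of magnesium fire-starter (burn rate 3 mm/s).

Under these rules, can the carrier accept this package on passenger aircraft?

The match heads (bulk) have burn rate 6 mm/s, which is > 2 mm/s, so they are Category FS (Flammable Solid).
The magnesium fire-starter has burn rate 3 mm/s, which is > 2 mm/s, so it is Category FS (Flammable Solid).
Category FS net quantity: (two 17.5 kg packs = 35 kg) + (two 22.75 kg packs = 45.5 kg) = 80.5 kg.
That is within the Category FS passenger aircraft limit of 100 kg.

Yes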